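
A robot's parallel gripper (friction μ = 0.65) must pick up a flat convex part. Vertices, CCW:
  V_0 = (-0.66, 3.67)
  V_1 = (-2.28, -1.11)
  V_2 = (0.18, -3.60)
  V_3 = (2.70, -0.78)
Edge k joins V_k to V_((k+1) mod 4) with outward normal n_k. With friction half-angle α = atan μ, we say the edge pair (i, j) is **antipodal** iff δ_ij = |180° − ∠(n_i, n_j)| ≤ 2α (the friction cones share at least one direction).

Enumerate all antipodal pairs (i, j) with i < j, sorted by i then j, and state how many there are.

count = 3; pairs: (0,2), (0,3), (1,3)

α = atan 0.65 = 33.02°;  2α = 66.05°
n_0 = (-0.9471, +0.3210)
n_1 = (-0.7114, -0.7028)
n_2 = (+0.7457, -0.6663)
n_3 = (+0.7981, +0.6026)
  (0,1): δ = 116.63°  ·
  (0,2): δ = 23.06°  ✓
  (0,3): δ = 55.78°  ✓
  (1,2): δ = 86.44°  ·
  (1,3): δ = 7.60°  ✓
  (2,3): δ = 101.16°  ·
antipodal pairs: 3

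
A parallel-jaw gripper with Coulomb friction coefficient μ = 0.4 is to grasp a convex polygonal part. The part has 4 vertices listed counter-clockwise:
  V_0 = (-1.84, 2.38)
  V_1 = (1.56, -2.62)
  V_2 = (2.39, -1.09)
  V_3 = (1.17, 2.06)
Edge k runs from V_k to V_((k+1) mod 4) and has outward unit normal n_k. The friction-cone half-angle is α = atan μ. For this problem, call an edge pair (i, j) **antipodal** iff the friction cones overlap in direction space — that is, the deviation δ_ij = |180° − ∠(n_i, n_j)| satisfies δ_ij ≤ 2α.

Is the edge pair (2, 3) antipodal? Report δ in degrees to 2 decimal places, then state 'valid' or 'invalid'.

α = atan 0.4 = 21.80°;  2α = 43.60°
edge 2: e_2 = (-1.22, +3.15);  n_2 = (+0.9325, +0.3612)
edge 3: e_3 = (-3.01, +0.32);  n_3 = (+0.1057, +0.9944)
∠(n_2, n_3) = 62.76°
δ = |180° − 62.76°| = 117.24°
117.24° > 2α = 43.60°  →  invalid

δ = 117.24°, invalid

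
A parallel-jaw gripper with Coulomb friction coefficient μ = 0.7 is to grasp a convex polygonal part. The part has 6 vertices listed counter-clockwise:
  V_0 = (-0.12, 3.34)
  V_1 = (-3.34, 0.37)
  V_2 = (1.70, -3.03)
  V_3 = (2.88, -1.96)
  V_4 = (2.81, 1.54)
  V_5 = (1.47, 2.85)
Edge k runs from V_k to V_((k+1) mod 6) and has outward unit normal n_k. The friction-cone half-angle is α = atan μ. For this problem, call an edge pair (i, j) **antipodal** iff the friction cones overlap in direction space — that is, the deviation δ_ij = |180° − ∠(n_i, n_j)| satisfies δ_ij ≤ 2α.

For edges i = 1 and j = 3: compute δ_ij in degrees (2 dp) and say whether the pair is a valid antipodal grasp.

α = atan 0.7 = 34.99°;  2α = 69.98°
edge 1: e_1 = (+5.04, -3.40);  n_1 = (-0.5592, -0.8290)
edge 3: e_3 = (-0.07, +3.50);  n_3 = (+0.9998, +0.0200)
∠(n_1, n_3) = 125.15°
δ = |180° − 125.15°| = 54.85°
54.85° ≤ 2α = 69.98°  →  valid

δ = 54.85°, valid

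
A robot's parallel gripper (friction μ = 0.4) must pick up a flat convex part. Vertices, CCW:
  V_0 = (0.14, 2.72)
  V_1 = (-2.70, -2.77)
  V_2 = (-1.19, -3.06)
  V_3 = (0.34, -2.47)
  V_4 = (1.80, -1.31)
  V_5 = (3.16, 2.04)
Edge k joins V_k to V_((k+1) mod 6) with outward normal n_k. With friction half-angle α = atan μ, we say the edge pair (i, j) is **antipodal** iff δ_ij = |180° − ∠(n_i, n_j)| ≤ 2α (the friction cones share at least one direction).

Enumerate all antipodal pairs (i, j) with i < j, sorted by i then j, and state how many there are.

count = 5; pairs: (0,2), (0,3), (0,4), (1,5), (2,5)

α = atan 0.4 = 21.80°;  2α = 43.60°
n_0 = (-0.8882, +0.4595)
n_1 = (-0.1886, -0.9821)
n_2 = (+0.3598, -0.9330)
n_3 = (+0.6221, -0.7830)
n_4 = (+0.9266, -0.3762)
n_5 = (+0.2197, +0.9756)
  (0,1): δ = 73.52°  ·
  (0,2): δ = 41.56°  ✓
  (0,3): δ = 24.18°  ✓
  (0,4): δ = 5.26°  ✓
  (0,5): δ = 104.66°  ·
  (1,2): δ = 148.04°  ·
  (1,3): δ = 130.66°  ·
  (1,4): δ = 101.22°  ·
  (1,5): δ = 1.82°  ✓
  (2,3): δ = 162.62°  ·
  (2,4): δ = 133.18°  ·
  (2,5): δ = 33.78°  ✓
  (3,4): δ = 150.56°  ·
  (3,5): δ = 51.16°  ·
  (4,5): δ = 80.59°  ·
antipodal pairs: 5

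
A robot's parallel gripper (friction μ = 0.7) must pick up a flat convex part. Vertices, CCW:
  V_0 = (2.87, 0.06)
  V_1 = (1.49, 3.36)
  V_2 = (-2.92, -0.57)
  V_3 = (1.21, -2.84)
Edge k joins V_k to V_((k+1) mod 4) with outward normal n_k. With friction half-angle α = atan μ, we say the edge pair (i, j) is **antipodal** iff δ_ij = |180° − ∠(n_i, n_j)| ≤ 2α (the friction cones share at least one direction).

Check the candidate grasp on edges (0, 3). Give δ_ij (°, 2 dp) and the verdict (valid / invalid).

δ = 127.52°, invalid

α = atan 0.7 = 34.99°;  2α = 69.98°
edge 0: e_0 = (-1.38, +3.30);  n_0 = (+0.9226, +0.3858)
edge 3: e_3 = (+1.66, +2.90);  n_3 = (+0.8679, -0.4968)
∠(n_0, n_3) = 52.48°
δ = |180° − 52.48°| = 127.52°
127.52° > 2α = 69.98°  →  invalid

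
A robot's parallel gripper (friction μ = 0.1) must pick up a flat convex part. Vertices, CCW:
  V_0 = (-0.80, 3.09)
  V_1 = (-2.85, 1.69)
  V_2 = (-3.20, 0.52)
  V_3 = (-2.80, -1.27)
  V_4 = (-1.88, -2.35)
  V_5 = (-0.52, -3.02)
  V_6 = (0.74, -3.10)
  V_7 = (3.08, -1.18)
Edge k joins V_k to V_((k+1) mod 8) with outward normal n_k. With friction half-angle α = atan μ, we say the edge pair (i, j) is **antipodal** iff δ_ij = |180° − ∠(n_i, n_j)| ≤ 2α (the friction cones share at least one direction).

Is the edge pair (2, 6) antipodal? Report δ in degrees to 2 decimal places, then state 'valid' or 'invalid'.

α = atan 0.1 = 5.71°;  2α = 11.42°
edge 2: e_2 = (+0.40, -1.79);  n_2 = (-0.9759, -0.2181)
edge 6: e_6 = (+2.34, +1.92);  n_6 = (+0.6343, -0.7731)
∠(n_2, n_6) = 116.77°
δ = |180° − 116.77°| = 63.23°
63.23° > 2α = 11.42°  →  invalid

δ = 63.23°, invalid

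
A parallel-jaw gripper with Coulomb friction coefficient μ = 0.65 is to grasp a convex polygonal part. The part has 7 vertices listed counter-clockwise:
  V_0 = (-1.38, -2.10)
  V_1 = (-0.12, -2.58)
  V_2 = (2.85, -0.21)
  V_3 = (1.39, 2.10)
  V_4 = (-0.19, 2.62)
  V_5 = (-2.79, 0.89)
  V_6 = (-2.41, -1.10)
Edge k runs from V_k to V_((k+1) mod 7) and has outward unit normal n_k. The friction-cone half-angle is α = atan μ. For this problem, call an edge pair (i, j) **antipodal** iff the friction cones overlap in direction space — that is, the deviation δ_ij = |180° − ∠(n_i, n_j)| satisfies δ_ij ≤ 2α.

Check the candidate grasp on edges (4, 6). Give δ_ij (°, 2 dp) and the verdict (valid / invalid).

α = atan 0.65 = 33.02°;  2α = 66.05°
edge 4: e_4 = (-2.60, -1.73);  n_4 = (-0.5540, +0.8325)
edge 6: e_6 = (+1.03, -1.00);  n_6 = (-0.6966, -0.7175)
∠(n_4, n_6) = 102.21°
δ = |180° − 102.21°| = 77.79°
77.79° > 2α = 66.05°  →  invalid

δ = 77.79°, invalid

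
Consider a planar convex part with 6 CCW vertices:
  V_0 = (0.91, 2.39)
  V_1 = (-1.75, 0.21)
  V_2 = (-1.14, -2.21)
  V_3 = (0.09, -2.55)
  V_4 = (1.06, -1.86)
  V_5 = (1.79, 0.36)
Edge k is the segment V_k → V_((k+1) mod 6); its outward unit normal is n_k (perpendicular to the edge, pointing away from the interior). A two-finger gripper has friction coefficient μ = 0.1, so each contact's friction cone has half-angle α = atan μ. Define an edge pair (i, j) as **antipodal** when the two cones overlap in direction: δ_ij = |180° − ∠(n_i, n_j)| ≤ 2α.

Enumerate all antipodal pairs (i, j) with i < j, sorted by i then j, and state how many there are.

α = atan 0.1 = 5.71°;  2α = 11.42°
n_0 = (-0.6339, +0.7734)
n_1 = (-0.9697, -0.2444)
n_2 = (-0.2664, -0.9639)
n_3 = (+0.5796, -0.8149)
n_4 = (+0.9500, -0.3124)
n_5 = (+0.9175, +0.3977)
  (0,1): δ = 115.19°  ·
  (0,2): δ = 54.79°  ·
  (0,3): δ = 3.91°  ✓
  (0,4): δ = 32.46°  ·
  (0,5): δ = 74.10°  ·
  (1,2): δ = 119.60°  ·
  (1,3): δ = 68.72°  ·
  (1,4): δ = 32.35°  ·
  (1,5): δ = 9.29°  ✓
  (2,3): δ = 129.12°  ·
  (2,4): δ = 92.75°  ·
  (2,5): δ = 51.11°  ·
  (3,4): δ = 143.63°  ·
  (3,5): δ = 101.99°  ·
  (4,5): δ = 138.36°  ·
antipodal pairs: 2

count = 2; pairs: (0,3), (1,5)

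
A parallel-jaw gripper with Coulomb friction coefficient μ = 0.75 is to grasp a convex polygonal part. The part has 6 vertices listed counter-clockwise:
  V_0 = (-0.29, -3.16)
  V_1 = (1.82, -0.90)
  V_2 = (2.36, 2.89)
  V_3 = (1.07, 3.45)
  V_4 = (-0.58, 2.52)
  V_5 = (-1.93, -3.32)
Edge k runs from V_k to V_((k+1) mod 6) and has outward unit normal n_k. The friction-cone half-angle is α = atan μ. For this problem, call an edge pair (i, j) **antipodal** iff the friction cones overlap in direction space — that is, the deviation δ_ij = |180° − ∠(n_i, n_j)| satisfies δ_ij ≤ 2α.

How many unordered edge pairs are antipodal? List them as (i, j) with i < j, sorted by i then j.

count = 8; pairs: (0,2), (0,3), (0,4), (1,3), (1,4), (2,5), (3,5), (4,5)

α = atan 0.75 = 36.87°;  2α = 73.74°
n_0 = (+0.7309, -0.6824)
n_1 = (+0.9900, -0.1411)
n_2 = (+0.3982, +0.9173)
n_3 = (-0.4910, +0.8712)
n_4 = (-0.9743, +0.2252)
n_5 = (+0.0971, -0.9953)
  (0,1): δ = 145.07°  ·
  (0,2): δ = 70.43°  ✓
  (0,3): δ = 17.56°  ✓
  (0,4): δ = 30.02°  ✓
  (0,5): δ = 138.61°  ·
  (1,2): δ = 105.36°  ·
  (1,3): δ = 52.48°  ✓
  (1,4): δ = 4.91°  ✓
  (1,5): δ = 103.68°  ·
  (2,3): δ = 127.13°  ·
  (2,4): δ = 79.55°  ·
  (2,5): δ = 29.04°  ✓
  (3,4): δ = 132.42°  ·
  (3,5): δ = 23.83°  ✓
  (4,5): δ = 71.41°  ✓
antipodal pairs: 8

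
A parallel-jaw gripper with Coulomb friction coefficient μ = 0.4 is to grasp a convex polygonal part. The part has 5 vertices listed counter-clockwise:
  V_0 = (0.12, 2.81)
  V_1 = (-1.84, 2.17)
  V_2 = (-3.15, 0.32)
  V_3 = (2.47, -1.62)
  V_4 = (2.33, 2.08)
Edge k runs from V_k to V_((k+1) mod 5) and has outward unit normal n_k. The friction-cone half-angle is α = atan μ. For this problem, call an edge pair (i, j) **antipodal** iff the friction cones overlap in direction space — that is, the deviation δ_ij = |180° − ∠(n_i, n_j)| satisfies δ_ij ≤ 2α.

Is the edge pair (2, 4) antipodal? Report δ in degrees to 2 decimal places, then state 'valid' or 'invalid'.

δ = 0.77°, valid

α = atan 0.4 = 21.80°;  2α = 43.60°
edge 2: e_2 = (+5.62, -1.94);  n_2 = (-0.3263, -0.9453)
edge 4: e_4 = (-2.21, +0.73);  n_4 = (+0.3136, +0.9495)
∠(n_2, n_4) = 179.23°
δ = |180° − 179.23°| = 0.77°
0.77° ≤ 2α = 43.60°  →  valid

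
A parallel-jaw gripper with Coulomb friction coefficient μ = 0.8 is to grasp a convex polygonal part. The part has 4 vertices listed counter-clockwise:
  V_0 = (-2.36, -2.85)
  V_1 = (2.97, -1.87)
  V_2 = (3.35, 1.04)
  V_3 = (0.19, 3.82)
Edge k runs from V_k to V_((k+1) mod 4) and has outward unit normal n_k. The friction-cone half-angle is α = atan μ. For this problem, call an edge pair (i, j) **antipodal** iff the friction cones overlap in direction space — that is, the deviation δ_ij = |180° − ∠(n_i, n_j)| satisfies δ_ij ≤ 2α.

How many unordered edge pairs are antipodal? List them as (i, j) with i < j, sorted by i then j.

α = atan 0.8 = 38.66°;  2α = 77.32°
n_0 = (+0.1808, -0.9835)
n_1 = (+0.9916, -0.1295)
n_2 = (+0.6605, +0.7508)
n_3 = (-0.9341, +0.3571)
  (0,1): δ = 107.86°  ·
  (0,2): δ = 51.76°  ✓
  (0,3): δ = 58.66°  ✓
  (1,2): δ = 123.90°  ·
  (1,3): δ = 13.48°  ✓
  (2,3): δ = 69.58°  ✓
antipodal pairs: 4

count = 4; pairs: (0,2), (0,3), (1,3), (2,3)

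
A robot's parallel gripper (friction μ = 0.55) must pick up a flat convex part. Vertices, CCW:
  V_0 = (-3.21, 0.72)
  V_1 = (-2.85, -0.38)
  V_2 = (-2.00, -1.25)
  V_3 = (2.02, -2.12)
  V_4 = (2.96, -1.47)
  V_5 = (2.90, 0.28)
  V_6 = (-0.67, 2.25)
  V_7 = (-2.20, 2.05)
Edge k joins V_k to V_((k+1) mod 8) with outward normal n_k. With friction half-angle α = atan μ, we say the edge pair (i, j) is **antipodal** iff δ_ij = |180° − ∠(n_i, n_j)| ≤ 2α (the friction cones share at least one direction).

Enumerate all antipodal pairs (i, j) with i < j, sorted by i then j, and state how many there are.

count = 10; pairs: (0,4), (0,5), (1,4), (1,5), (1,6), (2,5), (2,6), (3,6), (3,7), (4,7)

α = atan 0.55 = 28.81°;  2α = 57.62°
n_0 = (-0.9504, -0.3110)
n_1 = (-0.7153, -0.6988)
n_2 = (-0.2115, -0.9774)
n_3 = (+0.5688, -0.8225)
n_4 = (+0.9994, +0.0343)
n_5 = (+0.4831, +0.8755)
n_6 = (-0.1296, +0.9916)
n_7 = (-0.7964, +0.6048)
  (0,1): δ = 153.79°  ·
  (0,2): δ = 120.33°  ·
  (0,3): δ = 73.46°  ·
  (0,4): δ = 16.16°  ✓
  (0,5): δ = 42.99°  ✓
  (0,6): δ = 79.33°  ·
  (0,7): δ = 124.67°  ·
  (1,2): δ = 146.55°  ·
  (1,3): δ = 99.67°  ·
  (1,4): δ = 42.37°  ✓
  (1,5): δ = 16.78°  ✓
  (1,6): δ = 53.11°  ✓
  (1,7): δ = 98.45°  ·
  (2,3): δ = 133.13°  ·
  (2,4): δ = 75.82°  ·
  (2,5): δ = 16.68°  ✓
  (2,6): δ = 19.66°  ✓
  (2,7): δ = 65.00°  ·
  (3,4): δ = 122.70°  ·
  (3,5): δ = 63.55°  ·
  (3,6): δ = 27.22°  ✓
  (3,7): δ = 18.12°  ✓
  (4,5): δ = 120.85°  ·
  (4,6): δ = 84.52°  ·
  (4,7): δ = 39.18°  ✓
  (5,6): δ = 143.66°  ·
  (5,7): δ = 98.32°  ·
  (6,7): δ = 134.66°  ·
antipodal pairs: 10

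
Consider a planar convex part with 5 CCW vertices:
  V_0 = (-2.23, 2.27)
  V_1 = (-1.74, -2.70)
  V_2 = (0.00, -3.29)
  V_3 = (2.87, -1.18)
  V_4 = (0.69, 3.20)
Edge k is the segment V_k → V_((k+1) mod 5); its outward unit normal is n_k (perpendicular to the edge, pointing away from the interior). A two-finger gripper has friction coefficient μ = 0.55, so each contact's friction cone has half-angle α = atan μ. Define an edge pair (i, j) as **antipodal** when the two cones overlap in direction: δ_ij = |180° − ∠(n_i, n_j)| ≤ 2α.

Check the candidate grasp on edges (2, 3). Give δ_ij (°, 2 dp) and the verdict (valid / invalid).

α = atan 0.55 = 28.81°;  2α = 57.62°
edge 2: e_2 = (+2.87, +2.11);  n_2 = (+0.5923, -0.8057)
edge 3: e_3 = (-2.18, +4.38);  n_3 = (+0.8952, +0.4456)
∠(n_2, n_3) = 80.14°
δ = |180° − 80.14°| = 99.86°
99.86° > 2α = 57.62°  →  invalid

δ = 99.86°, invalid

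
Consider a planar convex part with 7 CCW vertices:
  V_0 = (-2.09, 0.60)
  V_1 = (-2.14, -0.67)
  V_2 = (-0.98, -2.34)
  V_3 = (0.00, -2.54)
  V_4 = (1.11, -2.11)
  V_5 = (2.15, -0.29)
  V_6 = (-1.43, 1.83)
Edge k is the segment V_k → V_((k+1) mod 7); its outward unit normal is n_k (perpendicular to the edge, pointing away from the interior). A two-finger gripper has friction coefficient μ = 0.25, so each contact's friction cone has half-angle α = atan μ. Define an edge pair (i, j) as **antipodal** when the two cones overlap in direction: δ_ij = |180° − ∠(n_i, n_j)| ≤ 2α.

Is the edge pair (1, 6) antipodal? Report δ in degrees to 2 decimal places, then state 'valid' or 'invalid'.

α = atan 0.25 = 14.04°;  2α = 28.07°
edge 1: e_1 = (+1.16, -1.67);  n_1 = (-0.8213, -0.5705)
edge 6: e_6 = (-0.66, -1.23);  n_6 = (-0.8812, +0.4728)
∠(n_1, n_6) = 63.00°
δ = |180° − 63.00°| = 117.00°
117.00° > 2α = 28.07°  →  invalid

δ = 117.00°, invalid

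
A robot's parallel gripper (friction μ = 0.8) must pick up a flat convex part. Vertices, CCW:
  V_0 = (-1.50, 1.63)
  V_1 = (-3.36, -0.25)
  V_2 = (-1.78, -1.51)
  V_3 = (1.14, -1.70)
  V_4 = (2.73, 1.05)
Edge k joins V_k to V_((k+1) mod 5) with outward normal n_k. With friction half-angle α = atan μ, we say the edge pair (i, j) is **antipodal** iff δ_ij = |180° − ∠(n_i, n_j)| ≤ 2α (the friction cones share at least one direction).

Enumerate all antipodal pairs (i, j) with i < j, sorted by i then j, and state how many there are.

α = atan 0.8 = 38.66°;  2α = 77.32°
n_0 = (-0.7109, +0.7033)
n_1 = (-0.6235, -0.7818)
n_2 = (-0.0649, -0.9979)
n_3 = (+0.8657, -0.5005)
n_4 = (+0.1358, +0.9907)
  (0,1): δ = 83.88°  ·
  (0,2): δ = 49.03°  ✓
  (0,3): δ = 14.66°  ✓
  (0,4): δ = 126.89°  ·
  (1,2): δ = 145.15°  ·
  (1,3): δ = 81.46°  ·
  (1,4): δ = 30.76°  ✓
  (2,3): δ = 116.31°  ·
  (2,4): δ = 4.08°  ✓
  (3,4): δ = 67.77°  ✓
antipodal pairs: 5

count = 5; pairs: (0,2), (0,3), (1,4), (2,4), (3,4)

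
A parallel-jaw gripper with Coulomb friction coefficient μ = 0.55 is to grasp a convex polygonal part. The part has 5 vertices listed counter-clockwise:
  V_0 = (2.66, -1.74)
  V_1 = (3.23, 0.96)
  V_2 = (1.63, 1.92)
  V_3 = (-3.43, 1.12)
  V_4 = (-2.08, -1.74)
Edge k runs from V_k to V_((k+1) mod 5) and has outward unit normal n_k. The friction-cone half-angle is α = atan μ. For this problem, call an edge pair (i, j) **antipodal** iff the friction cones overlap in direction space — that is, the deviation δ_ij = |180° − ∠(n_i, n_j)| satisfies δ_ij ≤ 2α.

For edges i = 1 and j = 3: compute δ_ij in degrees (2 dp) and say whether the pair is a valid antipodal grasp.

α = atan 0.55 = 28.81°;  2α = 57.62°
edge 1: e_1 = (-1.60, +0.96);  n_1 = (+0.5145, +0.8575)
edge 3: e_3 = (+1.35, -2.86);  n_3 = (-0.9043, -0.4269)
∠(n_1, n_3) = 146.23°
δ = |180° − 146.23°| = 33.77°
33.77° ≤ 2α = 57.62°  →  valid

δ = 33.77°, valid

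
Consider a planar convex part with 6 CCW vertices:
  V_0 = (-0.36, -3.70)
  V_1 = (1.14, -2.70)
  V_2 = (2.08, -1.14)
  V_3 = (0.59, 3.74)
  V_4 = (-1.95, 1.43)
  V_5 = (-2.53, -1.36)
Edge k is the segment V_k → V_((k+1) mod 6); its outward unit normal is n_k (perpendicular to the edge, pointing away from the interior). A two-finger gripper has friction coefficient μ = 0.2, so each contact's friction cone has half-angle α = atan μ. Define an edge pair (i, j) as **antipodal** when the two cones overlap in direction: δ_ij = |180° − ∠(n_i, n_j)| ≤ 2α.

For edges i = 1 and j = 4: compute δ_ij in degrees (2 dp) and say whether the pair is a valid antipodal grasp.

α = atan 0.2 = 11.31°;  2α = 22.62°
edge 1: e_1 = (+0.94, +1.56);  n_1 = (+0.8565, -0.5161)
edge 4: e_4 = (-0.58, -2.79);  n_4 = (-0.9791, +0.2035)
∠(n_1, n_4) = 160.67°
δ = |180° − 160.67°| = 19.33°
19.33° ≤ 2α = 22.62°  →  valid

δ = 19.33°, valid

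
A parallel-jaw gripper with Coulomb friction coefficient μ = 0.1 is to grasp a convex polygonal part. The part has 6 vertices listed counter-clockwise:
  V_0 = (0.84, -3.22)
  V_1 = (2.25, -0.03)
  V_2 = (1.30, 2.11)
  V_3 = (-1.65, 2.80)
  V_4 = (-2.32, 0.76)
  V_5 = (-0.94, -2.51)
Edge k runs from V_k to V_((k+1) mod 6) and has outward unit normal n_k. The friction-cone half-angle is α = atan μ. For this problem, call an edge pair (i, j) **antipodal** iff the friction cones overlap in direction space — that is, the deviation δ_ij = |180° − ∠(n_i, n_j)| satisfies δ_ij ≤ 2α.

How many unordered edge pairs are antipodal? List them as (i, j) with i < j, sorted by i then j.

α = atan 0.1 = 5.71°;  2α = 11.42°
n_0 = (+0.9146, -0.4043)
n_1 = (+0.9140, +0.4057)
n_2 = (+0.2278, +0.9737)
n_3 = (-0.9501, +0.3120)
n_4 = (-0.9213, -0.3888)
n_5 = (-0.3705, -0.9288)
  (0,1): δ = 132.22°  ·
  (0,2): δ = 79.32°  ·
  (0,3): δ = 5.66°  ✓
  (0,4): δ = 46.73°  ·
  (0,5): δ = 92.10°  ·
  (1,2): δ = 127.10°  ·
  (1,3): δ = 42.12°  ·
  (1,4): δ = 1.06°  ✓
  (1,5): δ = 44.32°  ·
  (2,3): δ = 95.02°  ·
  (2,4): δ = 53.95°  ·
  (2,5): δ = 8.58°  ✓
  (3,4): δ = 138.94°  ·
  (3,5): δ = 93.56°  ·
  (4,5): δ = 134.63°  ·
antipodal pairs: 3

count = 3; pairs: (0,3), (1,4), (2,5)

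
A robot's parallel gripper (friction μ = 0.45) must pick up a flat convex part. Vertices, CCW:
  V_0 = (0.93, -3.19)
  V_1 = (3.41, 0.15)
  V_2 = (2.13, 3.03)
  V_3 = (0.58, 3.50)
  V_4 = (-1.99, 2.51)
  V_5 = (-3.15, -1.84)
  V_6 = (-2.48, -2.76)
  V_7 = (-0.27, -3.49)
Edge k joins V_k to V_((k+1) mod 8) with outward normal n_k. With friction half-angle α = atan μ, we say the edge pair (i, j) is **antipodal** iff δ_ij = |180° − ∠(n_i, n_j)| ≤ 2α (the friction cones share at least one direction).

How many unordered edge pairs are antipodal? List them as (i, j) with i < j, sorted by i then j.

count = 10; pairs: (0,3), (0,4), (1,4), (1,5), (1,6), (2,5), (2,6), (2,7), (3,6), (3,7)

α = atan 0.45 = 24.23°;  2α = 48.46°
n_0 = (+0.8029, -0.5961)
n_1 = (+0.9138, +0.4061)
n_2 = (+0.2902, +0.9570)
n_3 = (-0.3595, +0.9332)
n_4 = (-0.9662, +0.2577)
n_5 = (-0.8084, -0.5887)
n_6 = (-0.3136, -0.9495)
n_7 = (+0.2425, -0.9701)
  (0,1): δ = 119.44°  ·
  (0,2): δ = 70.27°  ·
  (0,3): δ = 32.34°  ✓
  (0,4): δ = 21.66°  ✓
  (0,5): δ = 72.66°  ·
  (0,6): δ = 108.32°  ·
  (0,7): δ = 140.63°  ·
  (1,2): δ = 130.83°  ·
  (1,3): δ = 92.90°  ·
  (1,4): δ = 38.89°  ✓
  (1,5): δ = 12.10°  ✓
  (1,6): δ = 47.76°  ✓
  (1,7): δ = 80.07°  ·
  (2,3): δ = 142.06°  ·
  (2,4): δ = 88.06°  ·
  (2,5): δ = 37.07°  ✓
  (2,6): δ = 1.41°  ✓
  (2,7): δ = 30.90°  ✓
  (3,4): δ = 126.00°  ·
  (3,5): δ = 75.00°  ·
  (3,6): δ = 39.35°  ✓
  (3,7): δ = 7.03°  ✓
  (4,5): δ = 129.00°  ·
  (4,6): δ = 93.35°  ·
  (4,7): δ = 61.03°  ·
  (5,6): δ = 144.34°  ·
  (5,7): δ = 112.03°  ·
  (6,7): δ = 147.68°  ·
antipodal pairs: 10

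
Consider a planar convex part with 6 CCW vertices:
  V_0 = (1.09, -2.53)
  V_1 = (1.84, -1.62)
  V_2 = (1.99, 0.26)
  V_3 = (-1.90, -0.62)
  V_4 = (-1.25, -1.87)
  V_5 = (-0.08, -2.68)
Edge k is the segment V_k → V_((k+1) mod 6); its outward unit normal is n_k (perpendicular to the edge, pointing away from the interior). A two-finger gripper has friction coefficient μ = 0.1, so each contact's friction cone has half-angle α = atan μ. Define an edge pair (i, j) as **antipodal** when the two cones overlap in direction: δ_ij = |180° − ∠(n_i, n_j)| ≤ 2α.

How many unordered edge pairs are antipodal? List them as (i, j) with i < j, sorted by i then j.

count = 1; pairs: (2,5)

α = atan 0.1 = 5.71°;  2α = 11.42°
n_0 = (+0.7717, -0.6360)
n_1 = (+0.9968, -0.0795)
n_2 = (-0.2206, +0.9754)
n_3 = (-0.8872, -0.4614)
n_4 = (-0.5692, -0.8222)
n_5 = (+0.1272, -0.9919)
  (0,1): δ = 145.07°  ·
  (0,2): δ = 37.76°  ·
  (0,3): δ = 66.97°  ·
  (0,4): δ = 94.80°  ·
  (0,5): δ = 136.80°  ·
  (1,2): δ = 72.69°  ·
  (1,3): δ = 32.04°  ·
  (1,4): δ = 59.87°  ·
  (1,5): δ = 101.87°  ·
  (2,3): δ = 75.27°  ·
  (2,4): δ = 47.44°  ·
  (2,5): δ = 5.44°  ✓
  (3,4): δ = 152.17°  ·
  (3,5): δ = 110.17°  ·
  (4,5): δ = 138.00°  ·
antipodal pairs: 1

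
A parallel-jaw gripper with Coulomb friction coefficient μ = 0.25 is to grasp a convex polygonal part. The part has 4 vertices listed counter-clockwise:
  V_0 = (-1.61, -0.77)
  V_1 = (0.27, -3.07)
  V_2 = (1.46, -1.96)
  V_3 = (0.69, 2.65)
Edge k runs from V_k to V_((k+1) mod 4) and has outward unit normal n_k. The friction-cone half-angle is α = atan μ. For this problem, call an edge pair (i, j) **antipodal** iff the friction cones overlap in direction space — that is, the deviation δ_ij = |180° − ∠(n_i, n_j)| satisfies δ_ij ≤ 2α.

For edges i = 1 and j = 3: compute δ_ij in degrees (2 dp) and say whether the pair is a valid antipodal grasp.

δ = 13.07°, valid

α = atan 0.25 = 14.04°;  2α = 28.07°
edge 1: e_1 = (+1.19, +1.11);  n_1 = (+0.6821, -0.7313)
edge 3: e_3 = (-2.30, -3.42);  n_3 = (-0.8298, +0.5581)
∠(n_1, n_3) = 166.93°
δ = |180° − 166.93°| = 13.07°
13.07° ≤ 2α = 28.07°  →  valid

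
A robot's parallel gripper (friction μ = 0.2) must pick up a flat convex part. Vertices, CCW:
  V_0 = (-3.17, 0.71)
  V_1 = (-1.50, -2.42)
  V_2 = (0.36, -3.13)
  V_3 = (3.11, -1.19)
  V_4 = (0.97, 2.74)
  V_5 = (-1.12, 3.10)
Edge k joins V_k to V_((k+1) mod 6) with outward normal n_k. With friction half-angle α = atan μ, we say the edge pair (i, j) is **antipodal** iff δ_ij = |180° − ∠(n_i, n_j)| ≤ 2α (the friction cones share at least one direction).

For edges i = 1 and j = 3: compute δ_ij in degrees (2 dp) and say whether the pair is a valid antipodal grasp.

α = atan 0.2 = 11.31°;  2α = 22.62°
edge 1: e_1 = (+1.86, -0.71);  n_1 = (-0.3566, -0.9342)
edge 3: e_3 = (-2.14, +3.93);  n_3 = (+0.8782, +0.4782)
∠(n_1, n_3) = 139.46°
δ = |180° − 139.46°| = 40.54°
40.54° > 2α = 22.62°  →  invalid

δ = 40.54°, invalid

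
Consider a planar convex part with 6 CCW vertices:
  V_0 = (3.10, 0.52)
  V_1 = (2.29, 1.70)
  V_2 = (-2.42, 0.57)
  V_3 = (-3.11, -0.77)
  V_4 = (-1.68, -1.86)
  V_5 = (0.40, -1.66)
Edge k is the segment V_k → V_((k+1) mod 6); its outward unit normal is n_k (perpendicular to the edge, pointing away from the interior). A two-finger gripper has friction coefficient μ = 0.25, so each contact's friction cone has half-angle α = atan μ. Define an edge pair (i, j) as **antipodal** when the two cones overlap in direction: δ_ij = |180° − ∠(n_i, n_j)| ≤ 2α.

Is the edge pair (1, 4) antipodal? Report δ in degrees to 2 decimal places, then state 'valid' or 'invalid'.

α = atan 0.25 = 14.04°;  2α = 28.07°
edge 1: e_1 = (-4.71, -1.13);  n_1 = (-0.2333, +0.9724)
edge 4: e_4 = (+2.08, +0.20);  n_4 = (+0.0957, -0.9954)
∠(n_1, n_4) = 172.00°
δ = |180° − 172.00°| = 8.00°
8.00° ≤ 2α = 28.07°  →  valid

δ = 8.00°, valid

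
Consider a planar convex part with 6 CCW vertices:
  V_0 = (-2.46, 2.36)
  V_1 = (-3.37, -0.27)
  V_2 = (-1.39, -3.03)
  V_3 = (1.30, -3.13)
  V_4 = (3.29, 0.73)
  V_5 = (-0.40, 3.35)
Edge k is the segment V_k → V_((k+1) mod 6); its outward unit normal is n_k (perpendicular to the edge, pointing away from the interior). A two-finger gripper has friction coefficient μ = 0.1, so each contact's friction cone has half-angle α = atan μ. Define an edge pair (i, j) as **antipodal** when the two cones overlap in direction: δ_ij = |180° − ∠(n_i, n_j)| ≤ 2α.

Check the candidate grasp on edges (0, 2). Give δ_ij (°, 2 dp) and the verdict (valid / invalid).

α = atan 0.1 = 5.71°;  2α = 11.42°
edge 0: e_0 = (-0.91, -2.63);  n_0 = (-0.9450, +0.3270)
edge 2: e_2 = (+2.69, -0.10);  n_2 = (-0.0371, -0.9993)
∠(n_0, n_2) = 106.96°
δ = |180° − 106.96°| = 73.04°
73.04° > 2α = 11.42°  →  invalid

δ = 73.04°, invalid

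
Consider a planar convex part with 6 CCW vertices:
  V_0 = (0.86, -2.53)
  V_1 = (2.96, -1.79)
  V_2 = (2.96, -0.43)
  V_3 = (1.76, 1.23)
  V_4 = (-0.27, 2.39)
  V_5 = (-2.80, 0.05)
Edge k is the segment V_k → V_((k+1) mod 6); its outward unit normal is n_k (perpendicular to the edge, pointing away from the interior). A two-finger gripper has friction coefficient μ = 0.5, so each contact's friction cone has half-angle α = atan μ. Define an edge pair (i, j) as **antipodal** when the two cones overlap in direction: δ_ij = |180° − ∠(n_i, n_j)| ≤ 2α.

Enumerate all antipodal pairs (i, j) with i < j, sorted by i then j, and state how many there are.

count = 5; pairs: (0,3), (0,4), (1,4), (2,5), (3,5)

α = atan 0.5 = 26.57°;  2α = 53.13°
n_0 = (+0.3324, -0.9432)
n_1 = (+1.0000, -0.0000)
n_2 = (+0.8104, +0.5858)
n_3 = (+0.4961, +0.8682)
n_4 = (-0.6790, +0.7341)
n_5 = (-0.5762, -0.8173)
  (0,1): δ = 109.41°  ·
  (0,2): δ = 73.55°  ·
  (0,3): δ = 49.16°  ✓
  (0,4): δ = 23.35°  ✓
  (0,5): δ = 125.41°  ·
  (1,2): δ = 144.14°  ·
  (1,3): δ = 119.74°  ·
  (1,4): δ = 47.23°  ✓
  (1,5): δ = 54.82°  ·
  (2,3): δ = 155.61°  ·
  (2,4): δ = 83.10°  ·
  (2,5): δ = 18.96°  ✓
  (3,4): δ = 107.49°  ·
  (3,5): δ = 5.44°  ✓
  (4,5): δ = 77.95°  ·
antipodal pairs: 5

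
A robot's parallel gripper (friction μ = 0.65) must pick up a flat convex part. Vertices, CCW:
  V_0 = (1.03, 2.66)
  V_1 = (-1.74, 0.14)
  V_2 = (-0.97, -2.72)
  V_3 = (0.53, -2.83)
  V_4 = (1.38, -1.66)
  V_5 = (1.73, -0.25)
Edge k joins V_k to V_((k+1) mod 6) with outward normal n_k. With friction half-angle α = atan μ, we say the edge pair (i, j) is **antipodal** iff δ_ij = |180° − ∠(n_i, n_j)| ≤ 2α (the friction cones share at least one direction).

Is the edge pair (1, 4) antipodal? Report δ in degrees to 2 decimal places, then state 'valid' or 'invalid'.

δ = 29.01°, valid

α = atan 0.65 = 33.02°;  2α = 66.05°
edge 1: e_1 = (+0.77, -2.86);  n_1 = (-0.9656, -0.2600)
edge 4: e_4 = (+0.35, +1.41);  n_4 = (+0.9705, -0.2409)
∠(n_1, n_4) = 150.99°
δ = |180° − 150.99°| = 29.01°
29.01° ≤ 2α = 66.05°  →  valid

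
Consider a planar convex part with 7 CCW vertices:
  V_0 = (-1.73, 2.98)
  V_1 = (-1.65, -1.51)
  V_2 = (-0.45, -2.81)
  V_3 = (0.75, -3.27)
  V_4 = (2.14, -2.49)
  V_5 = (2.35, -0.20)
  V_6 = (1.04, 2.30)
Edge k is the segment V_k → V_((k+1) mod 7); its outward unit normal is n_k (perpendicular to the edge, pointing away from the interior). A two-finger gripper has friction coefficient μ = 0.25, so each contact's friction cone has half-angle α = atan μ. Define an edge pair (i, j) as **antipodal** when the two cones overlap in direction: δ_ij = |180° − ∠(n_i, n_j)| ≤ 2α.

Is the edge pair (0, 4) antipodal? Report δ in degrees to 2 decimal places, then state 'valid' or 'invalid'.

δ = 6.26°, valid

α = atan 0.25 = 14.04°;  2α = 28.07°
edge 0: e_0 = (+0.08, -4.49);  n_0 = (-0.9998, -0.0178)
edge 4: e_4 = (+0.21, +2.29);  n_4 = (+0.9958, -0.0913)
∠(n_0, n_4) = 173.74°
δ = |180° − 173.74°| = 6.26°
6.26° ≤ 2α = 28.07°  →  valid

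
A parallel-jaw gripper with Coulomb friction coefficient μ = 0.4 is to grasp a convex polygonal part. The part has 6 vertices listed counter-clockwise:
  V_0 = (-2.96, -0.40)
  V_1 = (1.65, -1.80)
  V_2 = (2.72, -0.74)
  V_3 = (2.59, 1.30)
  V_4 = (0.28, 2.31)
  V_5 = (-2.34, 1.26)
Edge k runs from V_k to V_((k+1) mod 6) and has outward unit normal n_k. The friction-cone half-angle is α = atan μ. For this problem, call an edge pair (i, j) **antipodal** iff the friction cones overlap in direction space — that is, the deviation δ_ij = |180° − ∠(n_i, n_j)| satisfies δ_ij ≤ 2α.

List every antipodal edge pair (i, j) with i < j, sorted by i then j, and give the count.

count = 5; pairs: (0,3), (0,4), (1,4), (1,5), (2,5)

α = atan 0.4 = 21.80°;  2α = 43.60°
n_0 = (-0.2906, -0.9568)
n_1 = (+0.7038, -0.7104)
n_2 = (+0.9980, +0.0636)
n_3 = (+0.4006, +0.9162)
n_4 = (-0.3720, +0.9282)
n_5 = (-0.9368, +0.3499)
  (0,1): δ = 118.38°  ·
  (0,2): δ = 69.46°  ·
  (0,3): δ = 6.72°  ✓
  (0,4): δ = 38.73°  ✓
  (0,5): δ = 86.41°  ·
  (1,2): δ = 131.08°  ·
  (1,3): δ = 68.35°  ·
  (1,4): δ = 22.89°  ✓
  (1,5): δ = 24.79°  ✓
  (2,3): δ = 117.26°  ·
  (2,4): δ = 71.81°  ·
  (2,5): δ = 24.13°  ✓
  (3,4): δ = 134.54°  ·
  (3,5): δ = 86.86°  ·
  (4,5): δ = 132.32°  ·
antipodal pairs: 5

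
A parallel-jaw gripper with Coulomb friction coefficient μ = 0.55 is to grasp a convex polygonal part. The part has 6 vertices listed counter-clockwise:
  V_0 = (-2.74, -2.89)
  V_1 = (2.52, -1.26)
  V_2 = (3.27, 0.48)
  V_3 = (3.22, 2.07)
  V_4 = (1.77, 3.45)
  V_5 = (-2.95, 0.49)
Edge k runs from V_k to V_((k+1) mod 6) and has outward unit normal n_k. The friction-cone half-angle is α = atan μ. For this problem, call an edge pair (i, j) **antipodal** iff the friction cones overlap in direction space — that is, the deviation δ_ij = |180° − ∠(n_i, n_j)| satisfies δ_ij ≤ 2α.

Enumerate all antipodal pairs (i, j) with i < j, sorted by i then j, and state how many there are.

count = 5; pairs: (0,4), (1,4), (1,5), (2,5), (3,5)

α = atan 0.55 = 28.81°;  2α = 57.62°
n_0 = (+0.2960, -0.9552)
n_1 = (+0.9183, -0.3958)
n_2 = (+0.9995, +0.0314)
n_3 = (+0.6894, +0.7244)
n_4 = (-0.5313, +0.8472)
n_5 = (-0.9981, -0.0620)
  (0,1): δ = 130.54°  ·
  (0,2): δ = 105.42°  ·
  (0,3): δ = 60.80°  ·
  (0,4): δ = 14.88°  ✓
  (0,5): δ = 76.34°  ·
  (1,2): δ = 154.88°  ·
  (1,3): δ = 110.27°  ·
  (1,4): δ = 34.59°  ✓
  (1,5): δ = 26.87°  ✓
  (2,3): δ = 135.38°  ·
  (2,4): δ = 59.71°  ·
  (2,5): δ = 1.75°  ✓
  (3,4): δ = 104.32°  ·
  (3,5): δ = 42.86°  ✓
  (4,5): δ = 118.54°  ·
antipodal pairs: 5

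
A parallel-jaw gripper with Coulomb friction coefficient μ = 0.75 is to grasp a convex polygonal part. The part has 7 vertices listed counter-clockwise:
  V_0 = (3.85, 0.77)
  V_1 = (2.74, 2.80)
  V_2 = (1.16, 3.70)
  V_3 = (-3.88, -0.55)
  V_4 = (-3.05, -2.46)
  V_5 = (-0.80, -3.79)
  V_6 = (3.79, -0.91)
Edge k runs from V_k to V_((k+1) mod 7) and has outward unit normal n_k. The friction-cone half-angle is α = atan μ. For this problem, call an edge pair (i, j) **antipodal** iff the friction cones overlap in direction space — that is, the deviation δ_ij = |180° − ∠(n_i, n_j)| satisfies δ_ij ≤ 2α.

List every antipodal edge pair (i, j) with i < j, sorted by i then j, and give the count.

α = atan 0.75 = 36.87°;  2α = 73.74°
n_0 = (+0.8774, +0.4798)
n_1 = (+0.4950, +0.8689)
n_2 = (-0.6446, +0.7645)
n_3 = (-0.9171, -0.3986)
n_4 = (-0.5089, -0.8609)
n_5 = (+0.5315, -0.8471)
n_6 = (+0.9994, -0.0357)
  (0,1): δ = 148.34°  ·
  (0,2): δ = 78.53°  ·
  (0,3): δ = 5.18°  ✓
  (0,4): δ = 30.74°  ✓
  (0,5): δ = 93.44°  ·
  (0,6): δ = 149.28°  ·
  (1,2): δ = 110.19°  ·
  (1,3): δ = 36.85°  ✓
  (1,4): δ = 0.92°  ✓
  (1,5): δ = 61.77°  ✓
  (1,6): δ = 117.62°  ·
  (2,3): δ = 106.65°  ·
  (2,4): δ = 70.73°  ✓
  (2,5): δ = 8.03°  ✓
  (2,6): δ = 47.82°  ✓
  (3,4): δ = 144.08°  ·
  (3,5): δ = 81.38°  ·
  (3,6): δ = 25.53°  ✓
  (4,5): δ = 117.31°  ·
  (4,6): δ = 61.46°  ✓
  (5,6): δ = 124.15°  ·
antipodal pairs: 10

count = 10; pairs: (0,3), (0,4), (1,3), (1,4), (1,5), (2,4), (2,5), (2,6), (3,6), (4,6)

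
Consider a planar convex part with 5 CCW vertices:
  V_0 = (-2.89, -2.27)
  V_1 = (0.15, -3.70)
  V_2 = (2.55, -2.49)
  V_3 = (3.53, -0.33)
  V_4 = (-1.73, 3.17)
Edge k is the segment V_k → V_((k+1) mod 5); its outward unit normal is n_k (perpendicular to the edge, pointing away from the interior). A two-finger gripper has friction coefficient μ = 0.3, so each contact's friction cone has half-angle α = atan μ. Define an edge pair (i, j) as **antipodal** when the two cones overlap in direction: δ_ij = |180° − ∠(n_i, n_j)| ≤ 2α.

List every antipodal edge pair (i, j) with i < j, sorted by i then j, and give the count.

count = 2; pairs: (0,3), (2,4)

α = atan 0.3 = 16.70°;  2α = 33.40°
n_0 = (-0.4257, -0.9049)
n_1 = (+0.4502, -0.8929)
n_2 = (+0.9107, -0.4132)
n_3 = (+0.5540, +0.8325)
n_4 = (-0.9780, +0.2085)
  (0,1): δ = 128.05°  ·
  (0,2): δ = 89.21°  ·
  (0,3): δ = 8.45°  ✓
  (0,4): δ = 103.15°  ·
  (1,2): δ = 141.16°  ·
  (1,3): δ = 60.40°  ·
  (1,4): δ = 51.21°  ·
  (2,3): δ = 99.24°  ·
  (2,4): δ = 12.37°  ✓
  (3,4): δ = 68.40°  ·
antipodal pairs: 2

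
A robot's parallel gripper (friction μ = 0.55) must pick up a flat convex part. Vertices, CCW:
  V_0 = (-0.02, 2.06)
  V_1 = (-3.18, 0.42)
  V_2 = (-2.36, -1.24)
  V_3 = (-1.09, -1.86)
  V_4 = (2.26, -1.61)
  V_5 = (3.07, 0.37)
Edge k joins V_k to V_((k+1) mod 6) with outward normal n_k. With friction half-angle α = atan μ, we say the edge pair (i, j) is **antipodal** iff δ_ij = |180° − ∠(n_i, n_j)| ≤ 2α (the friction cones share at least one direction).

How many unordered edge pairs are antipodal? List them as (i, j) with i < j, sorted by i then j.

count = 7; pairs: (0,2), (0,3), (0,4), (1,4), (1,5), (2,5), (3,5)

α = atan 0.55 = 28.81°;  2α = 57.62°
n_0 = (-0.4606, +0.8876)
n_1 = (-0.8966, -0.4429)
n_2 = (-0.4387, -0.8986)
n_3 = (+0.0744, -0.9972)
n_4 = (+0.9255, -0.3786)
n_5 = (+0.4798, +0.8774)
  (0,1): δ = 91.14°  ·
  (0,2): δ = 53.45°  ✓
  (0,3): δ = 23.16°  ✓
  (0,4): δ = 40.32°  ✓
  (0,5): δ = 123.90°  ·
  (1,2): δ = 142.31°  ·
  (1,3): δ = 112.02°  ·
  (1,4): δ = 48.54°  ✓
  (1,5): δ = 35.04°  ✓
  (2,3): δ = 149.71°  ·
  (2,4): δ = 86.23°  ·
  (2,5): δ = 2.65°  ✓
  (3,4): δ = 116.52°  ·
  (3,5): δ = 32.94°  ✓
  (4,5): δ = 96.43°  ·
antipodal pairs: 7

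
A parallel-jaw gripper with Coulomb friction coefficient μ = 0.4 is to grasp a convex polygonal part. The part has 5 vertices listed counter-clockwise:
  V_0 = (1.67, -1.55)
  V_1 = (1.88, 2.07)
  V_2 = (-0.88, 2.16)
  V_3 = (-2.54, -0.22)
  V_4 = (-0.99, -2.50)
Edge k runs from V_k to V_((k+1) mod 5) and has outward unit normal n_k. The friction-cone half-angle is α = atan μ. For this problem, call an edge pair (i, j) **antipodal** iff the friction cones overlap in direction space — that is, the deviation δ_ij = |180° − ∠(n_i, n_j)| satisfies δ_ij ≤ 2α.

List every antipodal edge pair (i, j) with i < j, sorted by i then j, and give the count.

count = 4; pairs: (0,2), (0,3), (1,4), (2,4)

α = atan 0.4 = 21.80°;  2α = 43.60°
n_0 = (+0.9983, -0.0579)
n_1 = (+0.0326, +0.9995)
n_2 = (-0.8202, +0.5721)
n_3 = (-0.8270, -0.5622)
n_4 = (+0.3363, -0.9417)
  (0,1): δ = 88.55°  ·
  (0,2): δ = 31.57°  ✓
  (0,3): δ = 37.53°  ✓
  (0,4): δ = 112.97°  ·
  (1,2): δ = 123.03°  ·
  (1,3): δ = 53.92°  ·
  (1,4): δ = 21.52°  ✓
  (2,3): δ = 110.90°  ·
  (2,4): δ = 35.45°  ✓
  (3,4): δ = 104.56°  ·
antipodal pairs: 4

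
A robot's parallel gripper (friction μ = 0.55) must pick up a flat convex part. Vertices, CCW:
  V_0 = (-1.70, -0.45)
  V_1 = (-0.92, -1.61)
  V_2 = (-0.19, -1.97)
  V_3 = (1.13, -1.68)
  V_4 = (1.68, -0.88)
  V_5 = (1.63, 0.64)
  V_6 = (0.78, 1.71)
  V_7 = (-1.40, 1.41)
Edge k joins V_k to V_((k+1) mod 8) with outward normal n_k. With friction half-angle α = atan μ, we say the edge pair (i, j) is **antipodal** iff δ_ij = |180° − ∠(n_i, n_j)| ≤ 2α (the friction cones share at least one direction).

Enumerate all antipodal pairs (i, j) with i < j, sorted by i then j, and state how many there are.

count = 9; pairs: (0,4), (0,5), (1,5), (1,6), (2,6), (3,6), (3,7), (4,7), (5,7)

α = atan 0.55 = 28.81°;  2α = 57.62°
n_0 = (-0.8298, -0.5580)
n_1 = (-0.4423, -0.8969)
n_2 = (+0.2146, -0.9767)
n_3 = (+0.8240, -0.5665)
n_4 = (+0.9995, +0.0329)
n_5 = (+0.7830, +0.6220)
n_6 = (-0.1363, +0.9907)
n_7 = (-0.9872, +0.1592)
  (0,1): δ = 150.17°  ·
  (0,2): δ = 111.53°  ·
  (0,3): δ = 68.43°  ·
  (0,4): δ = 32.03°  ✓
  (0,5): δ = 4.55°  ✓
  (0,6): δ = 63.92°  ·
  (0,7): δ = 136.92°  ·
  (1,2): δ = 141.36°  ·
  (1,3): δ = 98.26°  ·
  (1,4): δ = 61.87°  ·
  (1,5): δ = 25.29°  ✓
  (1,6): δ = 34.09°  ✓
  (1,7): δ = 107.09°  ·
  (2,3): δ = 136.90°  ·
  (2,4): δ = 100.51°  ·
  (2,5): δ = 63.93°  ·
  (2,6): δ = 4.56°  ✓
  (2,7): δ = 68.45°  ·
  (3,4): δ = 143.61°  ·
  (3,5): δ = 107.03°  ·
  (3,6): δ = 47.66°  ✓
  (3,7): δ = 25.35°  ✓
  (4,5): δ = 143.42°  ·
  (4,6): δ = 84.05°  ·
  (4,7): δ = 11.05°  ✓
  (5,6): δ = 120.63°  ·
  (5,7): δ = 47.63°  ✓
  (6,7): δ = 107.00°  ·
antipodal pairs: 9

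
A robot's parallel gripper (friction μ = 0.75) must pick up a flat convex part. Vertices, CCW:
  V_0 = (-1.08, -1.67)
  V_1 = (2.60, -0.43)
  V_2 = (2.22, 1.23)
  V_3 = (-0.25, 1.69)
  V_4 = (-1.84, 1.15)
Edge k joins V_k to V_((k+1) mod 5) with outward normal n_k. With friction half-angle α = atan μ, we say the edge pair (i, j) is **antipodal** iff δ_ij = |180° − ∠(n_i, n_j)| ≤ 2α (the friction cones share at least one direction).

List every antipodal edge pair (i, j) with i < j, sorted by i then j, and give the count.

α = atan 0.75 = 36.87°;  2α = 73.74°
n_0 = (+0.3193, -0.9476)
n_1 = (+0.9748, +0.2231)
n_2 = (+0.1831, +0.9831)
n_3 = (-0.3216, +0.9469)
n_4 = (-0.9655, -0.2602)
  (0,1): δ = 95.73°  ·
  (0,2): δ = 29.17°  ✓
  (0,3): δ = 0.14°  ✓
  (0,4): δ = 86.46°  ·
  (1,2): δ = 113.44°  ·
  (1,3): δ = 84.14°  ·
  (1,4): δ = 2.19°  ✓
  (2,3): δ = 150.69°  ·
  (2,4): δ = 64.37°  ✓
  (3,4): δ = 93.68°  ·
antipodal pairs: 4

count = 4; pairs: (0,2), (0,3), (1,4), (2,4)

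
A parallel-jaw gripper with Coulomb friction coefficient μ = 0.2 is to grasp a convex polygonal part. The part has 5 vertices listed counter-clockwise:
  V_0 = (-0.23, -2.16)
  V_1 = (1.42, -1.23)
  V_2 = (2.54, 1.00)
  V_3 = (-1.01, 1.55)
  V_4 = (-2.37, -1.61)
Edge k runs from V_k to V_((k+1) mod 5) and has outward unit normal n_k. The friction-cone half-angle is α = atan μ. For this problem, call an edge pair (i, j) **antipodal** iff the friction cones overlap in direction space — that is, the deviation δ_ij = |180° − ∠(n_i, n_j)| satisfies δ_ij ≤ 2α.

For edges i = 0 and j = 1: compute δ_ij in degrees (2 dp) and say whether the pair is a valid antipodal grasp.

δ = 146.07°, invalid

α = atan 0.2 = 11.31°;  2α = 22.62°
edge 0: e_0 = (+1.65, +0.93);  n_0 = (+0.4910, -0.8712)
edge 1: e_1 = (+1.12, +2.23);  n_1 = (+0.8936, -0.4488)
∠(n_0, n_1) = 33.93°
δ = |180° − 33.93°| = 146.07°
146.07° > 2α = 22.62°  →  invalid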